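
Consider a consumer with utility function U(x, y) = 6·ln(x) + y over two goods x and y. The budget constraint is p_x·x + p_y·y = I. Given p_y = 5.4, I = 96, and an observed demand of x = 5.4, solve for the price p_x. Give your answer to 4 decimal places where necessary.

Set MRS = p_x/p_y: (6/x)/1 = p_x/p_y.
So x*(p_x,p_y) = 6·p_y/p_x, independent of income; and y* = (I − 6·p_y)/p_y.
Set x* = 5.4 in the demand function and solve for p_x: p_x = 6.

p_x = 6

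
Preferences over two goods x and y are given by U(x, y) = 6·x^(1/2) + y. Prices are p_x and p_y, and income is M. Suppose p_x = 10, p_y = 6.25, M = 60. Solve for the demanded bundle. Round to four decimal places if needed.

x* = 3.5156, y* = 3.975

Plugging in: x* = (3·6.25/10)² = 3.5156, y* = 3.975.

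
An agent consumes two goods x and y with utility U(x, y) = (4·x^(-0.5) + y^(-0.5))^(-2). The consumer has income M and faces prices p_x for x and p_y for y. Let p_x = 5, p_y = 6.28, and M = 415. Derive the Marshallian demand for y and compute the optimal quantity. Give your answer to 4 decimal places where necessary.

MU_x ∝ 4·x^(-1.5), MU_y ∝ y^(-1.5), so MRS = 4·(y/x)^(1.5) = p_x/p_y.
Hence y/x = ((1/4)·p_x/p_y)^(1/(1.5)), i.e. raised to the 2/3 power.
With the ratio pinned down, the budget gives x* = M/(p_x + p_y·(y/x)) and y* = (y/x)·x*.
Numerically y/x = 0.340905, so x* = 415/(5 + 6.28·0.340905) = 58.1161 and y* = 0.340905·58.1161 = 19.8121.

y* = 19.8121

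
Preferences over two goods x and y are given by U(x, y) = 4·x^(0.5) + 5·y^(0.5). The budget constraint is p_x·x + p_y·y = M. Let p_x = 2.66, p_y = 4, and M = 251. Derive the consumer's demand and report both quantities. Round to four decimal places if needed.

x* = 46.2766, y* = 31.9761

MRS = MU_x/MU_y = (4/5)·(y/x)^(0.5). Set equal to p_x/p_y.
Hence y/x = ((5/4)·p_x/p_y)^(1/(0.5)), i.e. raised to the 2 power.
With the ratio pinned down, the budget gives x* = M/(p_x + p_y·(y/x)) and y* = (y/x)·x*.
Numerically y/x = 0.690977, so x* = 251/(2.66 + 4·0.690977) = 46.2766 and y* = 0.690977·46.2766 = 31.9761.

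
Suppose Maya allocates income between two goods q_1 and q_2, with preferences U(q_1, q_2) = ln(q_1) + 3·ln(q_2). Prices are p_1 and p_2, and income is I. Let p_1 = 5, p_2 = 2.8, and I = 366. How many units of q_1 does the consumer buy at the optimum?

Demand: q_1*(p_1,p_2,I) = 0.25·I/p_1 and q_2* = 0.75·I/p_2.
At p_1=5, p_2=2.8, I=366: q_1* = 0.25·366/5 = 18.3.

q_1* = 18.3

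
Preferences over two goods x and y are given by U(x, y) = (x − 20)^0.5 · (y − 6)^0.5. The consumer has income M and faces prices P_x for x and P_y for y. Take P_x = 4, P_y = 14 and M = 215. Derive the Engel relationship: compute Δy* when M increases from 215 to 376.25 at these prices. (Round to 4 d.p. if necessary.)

Δy* = 5.7589

MRS = (y−6)/(x−20). Tangency with P_x/P_y gives y−6 = (P_x/P_y)·(x−20).
After buying the subsistence bundle (20, 6), a share 0.5 of the remaining income goes to x: x* = 20 + 0.5·(M − 20P_x − 6P_y)/P_x.
Discretionary income = 215 − 20·4 − 6·14 = 51; y* = 6 + 0.5·51/14 = 7.8214.
At M' = 376.25: y* = 13.5804. Change: 13.5804 − 7.8214 = 5.7589.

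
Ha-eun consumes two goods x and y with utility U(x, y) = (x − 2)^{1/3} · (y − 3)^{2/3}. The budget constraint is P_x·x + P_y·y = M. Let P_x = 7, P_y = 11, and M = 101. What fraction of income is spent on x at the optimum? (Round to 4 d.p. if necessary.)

share on x = 0.3168

Let x' = x−2, y' = y−3. MRS = (1/2)·y'/x' = P_x/P_y.
After buying the subsistence bundle (2, 3), a share 1/3 of the remaining income goes to x: x* = 2 + 1/3·(M − 2P_x − 3P_y)/P_x.
Discretionary income = 101 − 2·7 − 3·11 = 54; x* = 2 + 1/3·54/7 = 4.5714; y* = 3 + 2/3·54/11 = 6.2727.
Expenditure on x: 7·4.5714 = 32; share = 0.3168.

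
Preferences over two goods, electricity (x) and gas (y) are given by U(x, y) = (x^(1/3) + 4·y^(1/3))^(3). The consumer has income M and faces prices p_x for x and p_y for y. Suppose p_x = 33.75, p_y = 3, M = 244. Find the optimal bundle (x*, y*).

x* = 0.2598, y* = 78.4111

MRS = MU_x/MU_y = (1/4)·(y/x)^(2/3). Set equal to p_x/p_y.
Hence y/x = (4·p_x/p_y)^(1/(2/3)), i.e. raised to the 1.5 power.
Substitute y = (y/x)·x into the budget: x* = M/(p_x + p_y·(y/x)).
Numerically y/x = 301.869177, so x* = 244/(33.75 + 3·301.869177) = 0.2598 and y* = 301.869177·0.2598 = 78.4111.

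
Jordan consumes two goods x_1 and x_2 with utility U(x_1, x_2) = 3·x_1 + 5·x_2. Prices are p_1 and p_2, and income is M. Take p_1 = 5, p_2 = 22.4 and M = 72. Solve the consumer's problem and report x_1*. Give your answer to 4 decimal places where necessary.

x_1* = 14.4

Perfect substitutes: compare marginal utility per dollar. 3/p_1 vs 5/p_2 → 0.6 vs 0.2232.
x_1 gives more utility per dollar, so spend all income on x_1: x_1* = M/p_1, x_2* = 0.
Numerically: x_1* = 14.4, x_2* = 0.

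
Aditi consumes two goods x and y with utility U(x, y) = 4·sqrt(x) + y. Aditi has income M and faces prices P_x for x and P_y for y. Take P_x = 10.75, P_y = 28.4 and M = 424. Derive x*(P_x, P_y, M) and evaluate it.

Set MRS = P_x/P_y: 2·x^(−1/2) = P_x/P_y.
Thus x* = (2·P_y/P_x)² — independent of M — with the rest of income spent on y.
Plugging in: x* = (2·28.4/10.75)² = 27.9177.

x* = 27.9177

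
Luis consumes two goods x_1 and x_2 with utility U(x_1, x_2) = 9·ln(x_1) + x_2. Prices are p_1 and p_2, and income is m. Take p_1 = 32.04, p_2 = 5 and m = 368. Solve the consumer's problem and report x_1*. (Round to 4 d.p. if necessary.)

So x_1*(p_1,p_2) = 9·p_2/p_1, independent of income; and x_2* = (m − 9·p_2)/p_2.
At the given prices: x_1* = 9·5/32.04 = 1.4045.

x_1* = 1.4045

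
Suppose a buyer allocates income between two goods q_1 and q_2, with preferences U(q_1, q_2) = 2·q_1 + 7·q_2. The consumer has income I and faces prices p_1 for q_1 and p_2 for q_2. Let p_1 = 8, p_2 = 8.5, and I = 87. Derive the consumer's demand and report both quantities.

q_1* = 0, q_2* = 10.2353

Perfect substitutes: compare marginal utility per dollar. 2/p_1 vs 7/p_2 → 0.25 vs 0.8235.
q_2 gives more utility per dollar, so spend all income on q_2: q_2* = I/p_2, q_1* = 0.
Numerically: q_1* = 0, q_2* = 10.2353.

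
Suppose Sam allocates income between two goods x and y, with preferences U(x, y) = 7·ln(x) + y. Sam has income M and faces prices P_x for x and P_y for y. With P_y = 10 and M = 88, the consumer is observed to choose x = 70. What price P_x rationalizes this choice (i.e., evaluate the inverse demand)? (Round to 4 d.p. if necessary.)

MU_x = 7/x, MU_y = 1. Tangency: 7/x = P_x/P_y.
So x*(P_x,P_y) = 7·P_y/P_x, independent of income; and y* = (M − 7·P_y)/P_y.
Set x* = 70 in the demand function and solve for P_x: P_x = 1.

P_x = 1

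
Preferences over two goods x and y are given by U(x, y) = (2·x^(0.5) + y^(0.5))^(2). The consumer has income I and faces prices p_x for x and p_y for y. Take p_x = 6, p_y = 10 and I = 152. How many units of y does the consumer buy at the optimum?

MU_x ∝ 2·x^(-0.5), MU_y ∝ y^(-0.5), so MRS = 2·(y/x)^(0.5) = p_x/p_y.
Solve for the ratio: y/x = [(1/2)·p_x/p_y]^(2).
With the ratio pinned down, the budget gives x* = I/(p_x + p_y·(y/x)) and y* = (y/x)·x*.
Numerically y/x = 0.09, so x* = 152/(6 + 10·0.09) = 22.029 and y* = 0.09·22.029 = 1.9826.

y* = 1.9826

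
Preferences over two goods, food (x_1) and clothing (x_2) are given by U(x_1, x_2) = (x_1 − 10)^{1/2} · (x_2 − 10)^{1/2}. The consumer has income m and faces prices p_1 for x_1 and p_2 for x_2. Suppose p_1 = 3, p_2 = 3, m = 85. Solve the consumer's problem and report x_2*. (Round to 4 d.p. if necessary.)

x_2* = 14.1667

This is Cobb-Douglas in (x_1−10, x_2−10): tangency gives 0.5·p_2·(x_2−10) = 0.5·p_1·(x_1−10).
After buying the subsistence bundle (10, 10), a share 0.5 of the remaining income goes to x_1: x_1* = 10 + 0.5·(m − 10p_1 − 10p_2)/p_1.
Discretionary income = 85 − 10·3 − 10·3 = 25; x_2* = 10 + 0.5·25/3 = 14.1667.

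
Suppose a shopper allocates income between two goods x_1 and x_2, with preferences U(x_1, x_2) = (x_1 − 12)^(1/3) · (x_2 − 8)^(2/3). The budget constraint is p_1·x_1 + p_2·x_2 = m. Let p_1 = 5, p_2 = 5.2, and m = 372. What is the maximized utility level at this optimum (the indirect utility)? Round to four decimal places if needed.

V = 27.877

Substituting into the budget: x_1* = 12 + 1/3·(m − 12·p_1 − 8·p_2)/p_1, and x_2* = 8 + 2/3·(…)/p_2.
Discretionary income = 372 − 12·5 − 8·5.2 = 270.4; x_1* = 12 + 1/3·270.4/5 = 30.0267; x_2* = 8 + 2/3·270.4/5.2 = 42.6667.
Utility at the optimum: U(30.0267, 42.6667) = 27.877.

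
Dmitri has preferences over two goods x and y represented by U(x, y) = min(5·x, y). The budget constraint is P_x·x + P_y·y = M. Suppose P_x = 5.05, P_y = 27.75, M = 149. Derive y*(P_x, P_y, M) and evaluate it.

y* = 5.1808

Leontief preferences: the optimum is at the kink where x/1 = y/5, i.e. y = 5·x.
Budget: P_x·x + P_y·5·x = M, so (P_x + 5·P_y)·x = M.
Demand: x*(P_x,P_y,M) = M/(P_x + 5·P_y), y* = 5·M/(P_x + 5·P_y).
Here 5.05 + 5·27.75 = 143.8, giving y* = 5.1808.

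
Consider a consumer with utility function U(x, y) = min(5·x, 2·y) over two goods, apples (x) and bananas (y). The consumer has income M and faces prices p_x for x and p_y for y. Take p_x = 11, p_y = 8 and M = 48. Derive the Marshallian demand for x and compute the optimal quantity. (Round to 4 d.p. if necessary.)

Leontief preferences: the optimum is at the kink where x/2 = y/5, i.e. y = (5/2)·x.
Budget: p_x·x + p_y·(5/2)·x = M, so (2·p_x + 5·p_y)·x = 2·M.
Demand: x*(p_x,p_y,M) = 2·M/(2·p_x + 5·p_y), y* = 5·M/(2·p_x + 5·p_y).
Here 2·11 + 5·8 = 62, giving x* = 1.5484.

x* = 1.5484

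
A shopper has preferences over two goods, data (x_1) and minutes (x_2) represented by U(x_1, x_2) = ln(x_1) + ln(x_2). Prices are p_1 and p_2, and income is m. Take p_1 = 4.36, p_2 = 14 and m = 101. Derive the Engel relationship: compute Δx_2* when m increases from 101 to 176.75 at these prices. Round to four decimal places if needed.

The MRS is x_2/x_1. Set MRS = p_1/p_2.
So p_2·x_2 = p_1·x_1; combined with the budget, a share 0.5 of income goes to x_1.
Demand: x_1*(p_1,p_2,m) = 0.5·m/p_1 and x_2* = 0.5·m/p_2.
At p_1=4.36, p_2=14, m=101: x_2* = 0.5·101/14 = 3.6071.
At m' = 176.75: x_2* = 6.3125. Change: 6.3125 − 3.6071 = 2.7054.

Δx_2* = 2.7054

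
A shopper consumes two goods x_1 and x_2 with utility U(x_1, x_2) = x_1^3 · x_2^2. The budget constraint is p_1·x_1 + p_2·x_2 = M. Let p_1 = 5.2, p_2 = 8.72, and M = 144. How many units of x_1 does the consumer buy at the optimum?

x_1* = 16.6154

The MRS is (3/2)·x_2/x_1. Set MRS = p_1/p_2.
So 3·p_2·x_2 = 2·p_1·x_1; combined with the budget, a share 0.6 of income goes to x_1.
Demand: x_1*(p_1,p_2,M) = 0.6·M/p_1 and x_2* = 0.4·M/p_2.
At p_1=5.2, p_2=8.72, M=144: x_1* = 0.6·144/5.2 = 16.6154.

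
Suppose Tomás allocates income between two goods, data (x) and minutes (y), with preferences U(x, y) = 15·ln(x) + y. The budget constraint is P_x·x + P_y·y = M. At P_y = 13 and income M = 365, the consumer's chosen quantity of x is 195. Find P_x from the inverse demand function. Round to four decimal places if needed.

MU_x = 15/x, MU_y = 1. Tangency: 15/x = P_x/P_y.
So x*(P_x,P_y) = 15·P_y/P_x, independent of income; and y* = (M − 15·P_y)/P_y.
Set x* = 195 in the demand function and solve for P_x: P_x = 1.

P_x = 1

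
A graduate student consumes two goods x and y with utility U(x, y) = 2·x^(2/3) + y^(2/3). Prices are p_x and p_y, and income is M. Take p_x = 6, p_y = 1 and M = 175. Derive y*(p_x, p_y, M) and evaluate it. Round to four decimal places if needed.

y* = 143.1818

MU_x ∝ 2·x^(-1/3), MU_y ∝ y^(-1/3), so MRS = 2·(y/x)^(1/3) = p_x/p_y.
Solve for the ratio: y/x = [(1/2)·p_x/p_y]^(3).
With the ratio pinned down, the budget gives x* = M/(p_x + p_y·(y/x)) and y* = (y/x)·x*.
Numerically y/x = 27, so x* = 175/(6 + 1·27) = 5.303 and y* = 27·5.303 = 143.1818.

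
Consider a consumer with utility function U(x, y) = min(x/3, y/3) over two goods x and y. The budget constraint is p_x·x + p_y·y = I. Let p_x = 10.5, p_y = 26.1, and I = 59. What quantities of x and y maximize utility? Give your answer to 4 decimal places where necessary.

x* = 1.612, y* = 1.612

With perfect complements, no substitution: consume in ratio x:y = 3:3.
Budget: p_x·x + p_y·x = I, so (3·p_x + 3·p_y)·x = 3·I.
Demand: x*(p_x,p_y,I) = 3·I/(3·p_x + 3·p_y), y* = 3·I/(3·p_x + 3·p_y).
Here 3·10.5 + 3·26.1 = 109.8, giving x* = 1.612 and y* = 1.612.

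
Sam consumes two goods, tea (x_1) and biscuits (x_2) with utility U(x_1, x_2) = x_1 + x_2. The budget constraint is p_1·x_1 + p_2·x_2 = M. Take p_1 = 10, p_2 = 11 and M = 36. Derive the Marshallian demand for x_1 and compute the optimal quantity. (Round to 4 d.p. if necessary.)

x_1* = 3.6

x_1 gives more utility per dollar, so spend all income on x_1: x_1* = M/p_1, x_2* = 0.
Numerically: x_1* = 3.6, x_2* = 0.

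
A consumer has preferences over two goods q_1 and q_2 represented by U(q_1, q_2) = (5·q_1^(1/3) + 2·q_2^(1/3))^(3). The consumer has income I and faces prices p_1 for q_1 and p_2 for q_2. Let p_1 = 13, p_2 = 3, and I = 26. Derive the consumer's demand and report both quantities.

Substitute q_2 = (q_2/q_1)·q_1 into the budget: q_1* = I/(p_1 + p_2·(q_2/q_1)).
Numerically q_2/q_1 = 2.282039, so q_1* = 26/(13 + 3·2.282039) = 1.3101 and q_2* = 2.282039·1.3101 = 2.9897.

q_1* = 1.3101, q_2* = 2.9897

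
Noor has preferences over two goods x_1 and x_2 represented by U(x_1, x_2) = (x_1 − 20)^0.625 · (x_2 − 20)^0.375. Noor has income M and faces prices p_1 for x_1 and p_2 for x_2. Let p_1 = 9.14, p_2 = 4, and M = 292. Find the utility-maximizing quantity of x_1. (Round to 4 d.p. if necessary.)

Let x_1' = x_1−20, x_2' = x_2−20. MRS = (5/3)·x_2'/x_1' = p_1/p_2.
Substituting into the budget: x_1* = 20 + 0.625·(M − 20·p_1 − 20·p_2)/p_1, and x_2* = 20 + 0.375·(…)/p_2.
Discretionary income = 292 − 20·9.14 − 20·4 = 29.2; x_1* = 20 + 0.625·29.2/9.14 = 21.9967.

x_1* = 21.9967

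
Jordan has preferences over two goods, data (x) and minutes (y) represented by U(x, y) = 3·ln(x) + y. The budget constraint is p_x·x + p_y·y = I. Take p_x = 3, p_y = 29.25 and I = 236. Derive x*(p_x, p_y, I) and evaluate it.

x* = 29.25

Set MRS = p_x/p_y: (3/x)/1 = p_x/p_y.
So x*(p_x,p_y) = 3·p_y/p_x, independent of income; and y* = (I − 3·p_y)/p_y.
At the given prices: x* = 3·29.25/3 = 29.25.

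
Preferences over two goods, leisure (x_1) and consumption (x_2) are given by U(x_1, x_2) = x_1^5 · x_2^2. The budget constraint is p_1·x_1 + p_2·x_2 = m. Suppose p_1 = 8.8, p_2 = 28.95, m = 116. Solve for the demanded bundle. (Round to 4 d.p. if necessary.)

The MRS is (5/2)·x_2/x_1. Set MRS = p_1/p_2.
So 5·p_2·x_2 = 2·p_1·x_1; combined with the budget, a share 5/7 of income goes to x_1.
Demand: x_1*(p_1,p_2,m) = 5/7·m/p_1 and x_2* = 2/7·m/p_2.
At p_1=8.8, p_2=28.95, m=116: x_1* = 5/7·116/8.8 = 9.4156, x_2* = 1.1448.

x_1* = 9.4156, x_2* = 1.1448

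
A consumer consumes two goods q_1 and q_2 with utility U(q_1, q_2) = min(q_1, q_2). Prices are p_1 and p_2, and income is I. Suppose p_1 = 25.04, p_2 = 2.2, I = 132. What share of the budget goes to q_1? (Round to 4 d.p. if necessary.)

Demand: q_1*(p_1,p_2,I) = I/(p_1 + p_2), q_2* = I/(p_1 + p_2).
Here 25.04 + 2.2 = 27.24, giving q_1* = 4.8458 and q_2* = 4.8458.
Expenditure on q_1: 25.04·4.8458 = 121.3392; share = 0.9192.

share on q_1 = 0.9192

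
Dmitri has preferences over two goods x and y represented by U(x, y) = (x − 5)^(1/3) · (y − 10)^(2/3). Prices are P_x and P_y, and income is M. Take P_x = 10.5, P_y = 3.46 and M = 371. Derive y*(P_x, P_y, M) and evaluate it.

y* = 64.7013

Substituting into the budget: x* = 5 + 1/3·(M − 5·P_x − 10·P_y)/P_x, and y* = 10 + 2/3·(…)/P_y.
Discretionary income = 371 − 5·10.5 − 10·3.46 = 283.9; y* = 10 + 2/3·283.9/3.46 = 64.7013.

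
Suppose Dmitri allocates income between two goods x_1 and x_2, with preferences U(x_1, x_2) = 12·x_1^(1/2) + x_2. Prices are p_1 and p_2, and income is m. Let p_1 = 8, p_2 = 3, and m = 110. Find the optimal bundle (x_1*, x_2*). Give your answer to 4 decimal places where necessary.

Utility is quasi-linear in x_2; the FOC for x_1 is 6/√x_1 = p_1/p_2.
Solve: √x_1 = 6·p_2/p_1, so x_1*(p_1,p_2) = (6·p_2/p_1)², and x_2* = (m − p_1·x_1*)/p_2.
Plugging in: x_1* = (6·3/8)² = 5.0625, x_2* = 23.1667.

x_1* = 5.0625, x_2* = 23.1667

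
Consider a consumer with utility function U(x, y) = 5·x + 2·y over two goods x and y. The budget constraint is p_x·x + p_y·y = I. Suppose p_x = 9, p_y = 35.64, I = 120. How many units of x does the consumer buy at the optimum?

x gives more utility per dollar, so spend all income on x: x* = I/p_x, y* = 0.
Numerically: x* = 13.3333, y* = 0.

x* = 13.3333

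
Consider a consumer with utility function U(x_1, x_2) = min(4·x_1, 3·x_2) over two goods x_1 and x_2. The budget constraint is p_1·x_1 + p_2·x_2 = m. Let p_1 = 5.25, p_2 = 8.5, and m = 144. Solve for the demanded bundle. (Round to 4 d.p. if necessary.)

With perfect complements, no substitution: consume in ratio x_1:x_2 = 3:4.
Budget: p_1·x_1 + p_2·(4/3)·x_1 = m, so (3·p_1 + 4·p_2)·x_1 = 3·m.
Demand: x_1*(p_1,p_2,m) = 3·m/(3·p_1 + 4·p_2), x_2* = 4·m/(3·p_1 + 4·p_2).
Here 3·5.25 + 4·8.5 = 49.75, giving x_1* = 8.6834 and x_2* = 11.5779.

x_1* = 8.6834, x_2* = 11.5779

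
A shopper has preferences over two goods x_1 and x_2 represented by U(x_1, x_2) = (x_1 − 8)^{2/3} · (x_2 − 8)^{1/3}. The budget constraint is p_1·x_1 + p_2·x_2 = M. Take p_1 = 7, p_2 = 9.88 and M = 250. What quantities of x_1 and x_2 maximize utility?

Substituting into the budget: x_1* = 8 + 2/3·(M − 8·p_1 − 8·p_2)/p_1, and x_2* = 8 + 1/3·(…)/p_2.
Discretionary income = 250 − 8·7 − 8·9.88 = 114.96; x_1* = 8 + 2/3·114.96/7 = 18.9486; x_2* = 8 + 1/3·114.96/9.88 = 11.8785.

x_1* = 18.9486, x_2* = 11.8785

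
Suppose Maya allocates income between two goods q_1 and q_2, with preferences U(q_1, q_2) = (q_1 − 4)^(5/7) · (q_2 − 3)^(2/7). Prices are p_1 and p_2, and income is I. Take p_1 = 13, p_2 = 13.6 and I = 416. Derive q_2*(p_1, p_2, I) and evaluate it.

MRS = (5/2)·(q_2−3)/(q_1−4). Tangency with p_1/p_2 gives q_2−3 = (2/5)·(p_1/p_2)·(q_1−4).
Substituting into the budget: q_1* = 4 + 5/7·(I − 4·p_1 − 3·p_2)/p_1, and q_2* = 3 + 2/7·(…)/p_2.
Discretionary income = 416 − 4·13 − 3·13.6 = 323.2; q_2* = 3 + 2/7·323.2/13.6 = 9.7899.

q_2* = 9.7899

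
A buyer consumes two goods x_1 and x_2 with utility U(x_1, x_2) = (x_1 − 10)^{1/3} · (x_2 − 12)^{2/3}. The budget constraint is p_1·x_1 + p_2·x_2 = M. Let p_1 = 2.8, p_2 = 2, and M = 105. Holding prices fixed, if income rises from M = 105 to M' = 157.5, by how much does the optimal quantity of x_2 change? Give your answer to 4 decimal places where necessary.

Let x_1' = x_1−10, x_2' = x_2−12. MRS = (1/2)·x_2'/x_1' = p_1/p_2.
Substituting into the budget: x_1* = 10 + 1/3·(M − 10·p_1 − 12·p_2)/p_1, and x_2* = 12 + 2/3·(…)/p_2.
Discretionary income = 105 − 10·2.8 − 12·2 = 53; x_2* = 12 + 2/3·53/2 = 29.6667.
At M' = 157.5: x_2* = 47.1667. Change: 47.1667 − 29.6667 = 17.5.

Δx_2* = 17.5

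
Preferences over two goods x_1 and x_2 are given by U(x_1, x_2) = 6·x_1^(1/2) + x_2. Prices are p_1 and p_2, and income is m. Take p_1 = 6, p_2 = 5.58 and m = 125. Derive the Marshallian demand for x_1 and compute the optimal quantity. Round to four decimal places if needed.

x_1* = 7.7841

MU_x_1 = 3/√x_1, MU_x_2 = 1. Tangency: 3/√x_1 = p_1/p_2.
Thus x_1* = (3·p_2/p_1)² — independent of m — with the rest of income spent on x_2.
Plugging in: x_1* = (3·5.58/6)² = 7.7841.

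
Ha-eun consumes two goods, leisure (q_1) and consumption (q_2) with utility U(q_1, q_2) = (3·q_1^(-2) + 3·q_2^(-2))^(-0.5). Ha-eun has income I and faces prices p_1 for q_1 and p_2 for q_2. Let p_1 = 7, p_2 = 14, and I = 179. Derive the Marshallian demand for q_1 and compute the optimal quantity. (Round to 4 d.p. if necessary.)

MU_q_1 ∝ 3·q_1^(-3), MU_q_2 ∝ 3·q_2^(-3), so MRS = (q_2/q_1)^(3) = p_1/p_2.
Solve for the ratio: q_2/q_1 = [p_1/p_2]^(1/3).
With the ratio pinned down, the budget gives q_1* = I/(p_1 + p_2·(q_2/q_1)) and q_2* = (q_2/q_1)·q_1*.
Numerically q_2/q_1 = 0.793701, so q_1* = 179/(7 + 14·0.793701) = 9.8831.

q_1* = 9.8831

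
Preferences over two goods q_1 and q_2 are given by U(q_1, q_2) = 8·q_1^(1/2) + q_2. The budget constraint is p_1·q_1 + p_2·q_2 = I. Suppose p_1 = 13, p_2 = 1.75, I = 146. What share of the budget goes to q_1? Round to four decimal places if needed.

share on q_1 = 0.0258

Utility is quasi-linear in q_2; the FOC for q_1 is 4/√q_1 = p_1/p_2.
Solve: √q_1 = 4·p_2/p_1, so q_1*(p_1,p_2) = (4·p_2/p_1)², and q_2* = (I − p_1·q_1*)/p_2.
Plugging in: q_1* = (4·1.75/13)² = 0.2899, q_2* = 81.2747.
Expenditure on q_1: 13·0.2899 = 3.7692; share = 0.0258.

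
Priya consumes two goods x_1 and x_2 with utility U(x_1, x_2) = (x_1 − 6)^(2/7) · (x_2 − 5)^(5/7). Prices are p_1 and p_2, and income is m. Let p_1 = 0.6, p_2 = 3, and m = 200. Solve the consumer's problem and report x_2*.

x_2* = 48.1905

This is Cobb-Douglas in (x_1−6, x_2−5): tangency gives 2/7·p_2·(x_2−5) = 5/7·p_1·(x_1−6).
After buying the subsistence bundle (6, 5), a share 2/7 of the remaining income goes to x_1: x_1* = 6 + 2/7·(m − 6p_1 − 5p_2)/p_1.
Discretionary income = 200 − 6·0.6 − 5·3 = 181.4; x_2* = 5 + 5/7·181.4/3 = 48.1905.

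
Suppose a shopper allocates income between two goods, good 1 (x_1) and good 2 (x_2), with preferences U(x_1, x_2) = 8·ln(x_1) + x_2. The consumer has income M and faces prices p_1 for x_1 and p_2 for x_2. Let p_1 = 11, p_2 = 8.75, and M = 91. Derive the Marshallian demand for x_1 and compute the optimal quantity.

MU_x_1 = 8/x_1, MU_x_2 = 1. Tangency: 8/x_1 = p_1/p_2.
So x_1*(p_1,p_2) = 8·p_2/p_1, independent of income; and x_2* = (M − 8·p_2)/p_2.
At the given prices: x_1* = 8·8.75/11 = 6.3636.

x_1* = 6.3636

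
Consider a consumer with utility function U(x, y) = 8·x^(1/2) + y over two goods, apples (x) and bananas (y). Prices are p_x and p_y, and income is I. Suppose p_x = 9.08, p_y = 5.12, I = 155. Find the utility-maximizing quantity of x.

Utility is quasi-linear in y; the FOC for x is 4/√x = p_x/p_y.
Solve: √x = 4·p_y/p_x, so x*(p_x,p_y) = (4·p_y/p_x)², and y* = (I − p_x·x*)/p_y.
Plugging in: x* = (4·5.12/9.08)² = 5.0873.

x* = 5.0873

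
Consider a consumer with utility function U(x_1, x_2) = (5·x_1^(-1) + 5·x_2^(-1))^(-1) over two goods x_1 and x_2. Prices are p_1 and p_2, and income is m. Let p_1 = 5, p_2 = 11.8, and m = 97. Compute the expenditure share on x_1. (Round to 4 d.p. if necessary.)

share on x_1 = 0.3943

MU_x_1 ∝ 5·x_1^(-2), MU_x_2 ∝ 5·x_2^(-2), so MRS = (x_2/x_1)^(2) = p_1/p_2.
Hence x_2/x_1 = (p_1/p_2)^(1/(2)), i.e. raised to the 0.5 power.
With the ratio pinned down, the budget gives x_1* = m/(p_1 + p_2·(x_2/x_1)) and x_2* = (x_2/x_1)·x_1*.
Numerically x_2/x_1 = 0.650945, so x_1* = 97/(5 + 11.8·0.650945) = 7.6492 and x_2* = 0.650945·7.6492 = 4.9792.
Expenditure on x_1: 5·7.6492 = 38.2458; share = 0.3943.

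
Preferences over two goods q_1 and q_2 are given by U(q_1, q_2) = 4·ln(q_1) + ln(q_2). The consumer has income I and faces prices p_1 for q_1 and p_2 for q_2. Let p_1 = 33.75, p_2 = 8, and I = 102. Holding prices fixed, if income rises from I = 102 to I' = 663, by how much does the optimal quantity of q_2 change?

Δq_2* = 14.025

Demand: q_1*(p_1,p_2,I) = 0.8·I/p_1 and q_2* = 0.2·I/p_2.
At p_1=33.75, p_2=8, I=102: q_2* = 0.2·102/8 = 2.55.
At I' = 663: q_2* = 16.575. Change: 16.575 − 2.55 = 14.025.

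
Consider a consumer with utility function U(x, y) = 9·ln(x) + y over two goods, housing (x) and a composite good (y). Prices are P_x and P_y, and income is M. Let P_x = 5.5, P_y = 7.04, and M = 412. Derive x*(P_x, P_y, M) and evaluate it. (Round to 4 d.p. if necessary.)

x* = 11.52

Set MRS = P_x/P_y: (9/x)/1 = P_x/P_y.
So x*(P_x,P_y) = 9·P_y/P_x, independent of income; and y* = (M − 9·P_y)/P_y.
At the given prices: x* = 9·7.04/5.5 = 11.52.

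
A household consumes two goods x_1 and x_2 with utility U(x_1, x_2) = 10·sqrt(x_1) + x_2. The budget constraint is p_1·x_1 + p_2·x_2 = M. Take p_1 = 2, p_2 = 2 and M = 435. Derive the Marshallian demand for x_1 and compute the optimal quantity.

Set MRS = p_1/p_2: 5·x_1^(−1/2) = p_1/p_2.
Thus x_1* = (5·p_2/p_1)² — independent of M — with the rest of income spent on x_2.
Plugging in: x_1* = (5·2/2)² = 25.

x_1* = 25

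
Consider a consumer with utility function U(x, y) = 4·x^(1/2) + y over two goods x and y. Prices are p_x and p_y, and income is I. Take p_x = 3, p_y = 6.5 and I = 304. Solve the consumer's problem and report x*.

Set MRS = p_x/p_y: 2·x^(−1/2) = p_x/p_y.
Thus x* = (2·p_y/p_x)² — independent of I — with the rest of income spent on y.
Plugging in: x* = (2·6.5/3)² = 18.7778.

x* = 18.7778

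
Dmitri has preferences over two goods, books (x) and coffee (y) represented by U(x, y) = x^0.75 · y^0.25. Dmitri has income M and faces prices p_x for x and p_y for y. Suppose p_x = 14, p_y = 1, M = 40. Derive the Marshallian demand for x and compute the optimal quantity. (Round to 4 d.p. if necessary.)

At p_x=14, p_y=1, M=40: x* = 0.75·40/14 = 2.1429.

x* = 2.1429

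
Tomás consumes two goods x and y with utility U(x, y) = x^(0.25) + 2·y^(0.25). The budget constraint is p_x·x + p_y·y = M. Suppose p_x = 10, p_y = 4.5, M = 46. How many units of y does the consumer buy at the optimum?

y* = 7.8385

Substitute y = (y/x)·x into the budget: x* = M/(p_x + p_y·(y/x)).
Numerically y/x = 7.307295, so x* = 46/(10 + 4.5·7.307295) = 1.0727 and y* = 7.307295·1.0727 = 7.8385.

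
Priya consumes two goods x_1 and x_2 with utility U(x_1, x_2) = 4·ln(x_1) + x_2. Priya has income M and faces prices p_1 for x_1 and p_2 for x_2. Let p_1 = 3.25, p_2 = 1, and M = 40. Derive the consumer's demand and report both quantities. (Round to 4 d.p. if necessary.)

MU_x_1 = 4/x_1, MU_x_2 = 1. Tangency: 4/x_1 = p_1/p_2.
So x_1*(p_1,p_2) = 4·p_2/p_1, independent of income; and x_2* = (M − 4·p_2)/p_2.
At the given prices: x_1* = 4·1/3.25 = 1.2308, and x_2* = 36.

x_1* = 1.2308, x_2* = 36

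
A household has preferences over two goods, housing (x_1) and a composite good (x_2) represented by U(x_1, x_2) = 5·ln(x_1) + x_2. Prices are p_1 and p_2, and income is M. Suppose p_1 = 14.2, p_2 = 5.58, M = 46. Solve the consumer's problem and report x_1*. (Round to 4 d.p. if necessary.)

Set MRS = p_1/p_2: (5/x_1)/1 = p_1/p_2.
So x_1*(p_1,p_2) = 5·p_2/p_1, independent of income; and x_2* = (M − 5·p_2)/p_2.
At the given prices: x_1* = 5·5.58/14.2 = 1.9648.

x_1* = 1.9648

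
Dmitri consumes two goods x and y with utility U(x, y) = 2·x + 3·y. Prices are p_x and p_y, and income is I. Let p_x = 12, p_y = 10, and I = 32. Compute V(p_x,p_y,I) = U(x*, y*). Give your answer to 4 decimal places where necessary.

V = 9.6

Perfect substitutes: compare marginal utility per dollar. 2/p_x vs 3/p_y → 0.1667 vs 0.3.
y gives more utility per dollar, so spend all income on y: y* = I/p_y, x* = 0.
Numerically: x* = 0, y* = 3.2.
Utility at the optimum: U(0, 3.2) = 9.6.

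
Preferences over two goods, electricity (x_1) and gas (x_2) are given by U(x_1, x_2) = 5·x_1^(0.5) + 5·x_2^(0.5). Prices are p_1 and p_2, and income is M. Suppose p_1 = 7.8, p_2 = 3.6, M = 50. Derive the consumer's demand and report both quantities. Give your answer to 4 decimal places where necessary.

x_1* = 2.0243, x_2* = 9.5029

MRS = MU_x_1/MU_x_2 = (x_2/x_1)^(0.5). Set equal to p_1/p_2.
Hence x_2/x_1 = (p_1/p_2)^(1/(0.5)), i.e. raised to the 2 power.
Substitute x_2 = (x_2/x_1)·x_1 into the budget: x_1* = M/(p_1 + p_2·(x_2/x_1)).
Numerically x_2/x_1 = 4.694444, so x_1* = 50/(7.8 + 3.6·4.694444) = 2.0243 and x_2* = 4.694444·2.0243 = 9.5029.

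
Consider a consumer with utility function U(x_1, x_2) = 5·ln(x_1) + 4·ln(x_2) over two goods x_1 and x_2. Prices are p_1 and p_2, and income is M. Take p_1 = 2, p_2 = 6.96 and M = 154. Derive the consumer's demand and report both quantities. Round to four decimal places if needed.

x_1* = 42.7778, x_2* = 9.834

MU_x_1/MU_x_2 = (5·x_2)/(4·x_1); tangency sets this equal to p_1/p_2.
So 5·p_2·x_2 = 4·p_1·x_1; combined with the budget, a share 5/9 of income goes to x_1.
Demand: x_1*(p_1,p_2,M) = 5/9·M/p_1 and x_2* = 4/9·M/p_2.
At p_1=2, p_2=6.96, M=154: x_1* = 5/9·154/2 = 42.7778, x_2* = 9.834.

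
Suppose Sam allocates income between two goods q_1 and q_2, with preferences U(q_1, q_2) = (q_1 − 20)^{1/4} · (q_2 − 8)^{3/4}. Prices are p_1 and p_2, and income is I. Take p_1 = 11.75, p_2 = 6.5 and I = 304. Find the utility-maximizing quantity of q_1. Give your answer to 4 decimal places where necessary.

MRS = (1/3)·(q_2−8)/(q_1−20). Tangency with p_1/p_2 gives q_2−8 = 3·(p_1/p_2)·(q_1−20).
Substituting into the budget: q_1* = 20 + 0.25·(I − 20·p_1 − 8·p_2)/p_1, and q_2* = 8 + 0.75·(…)/p_2.
Discretionary income = 304 − 20·11.75 − 8·6.5 = 17; q_1* = 20 + 0.25·17/11.75 = 20.3617.

q_1* = 20.3617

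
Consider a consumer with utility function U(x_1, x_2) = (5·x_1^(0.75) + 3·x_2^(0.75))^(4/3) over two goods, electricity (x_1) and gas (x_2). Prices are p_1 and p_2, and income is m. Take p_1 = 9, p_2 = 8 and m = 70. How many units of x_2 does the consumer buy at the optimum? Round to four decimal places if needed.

x_2* = 1.3631

MU_x_1 ∝ 5·x_1^(-0.25), MU_x_2 ∝ 3·x_2^(-0.25), so MRS = (5/3)·(x_2/x_1)^(0.25) = p_1/p_2.
Solve for the ratio: x_2/x_1 = [(3/5)·p_1/p_2]^(4).
With the ratio pinned down, the budget gives x_1* = m/(p_1 + p_2·(x_2/x_1)) and x_2* = (x_2/x_1)·x_1*.
Numerically x_2/x_1 = 0.207594, so x_1* = 70/(9 + 8·0.207594) = 6.5661 and x_2* = 0.207594·6.5661 = 1.3631.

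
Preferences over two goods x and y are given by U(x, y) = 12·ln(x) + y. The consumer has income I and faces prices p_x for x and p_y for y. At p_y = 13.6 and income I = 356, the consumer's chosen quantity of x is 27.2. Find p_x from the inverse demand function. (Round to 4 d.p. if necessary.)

Set MRS = p_x/p_y: (12/x)/1 = p_x/p_y.
So x*(p_x,p_y) = 12·p_y/p_x, independent of income; and y* = (I − 12·p_y)/p_y.
Set x* = 27.2 in the demand function and solve for p_x: p_x = 6.

p_x = 6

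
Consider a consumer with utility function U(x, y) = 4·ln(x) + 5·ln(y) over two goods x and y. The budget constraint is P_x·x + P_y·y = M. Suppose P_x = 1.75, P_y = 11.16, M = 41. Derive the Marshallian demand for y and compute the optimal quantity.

y* = 2.041

The MRS is (4/5)·y/x. Set MRS = P_x/P_y.
So 4·P_y·y = 5·P_x·x; combined with the budget, a share 4/9 of income goes to x.
Demand: x*(P_x,P_y,M) = 4/9·M/P_x and y* = 5/9·M/P_y.
At P_x=1.75, P_y=11.16, M=41: y* = 5/9·41/11.16 = 2.041.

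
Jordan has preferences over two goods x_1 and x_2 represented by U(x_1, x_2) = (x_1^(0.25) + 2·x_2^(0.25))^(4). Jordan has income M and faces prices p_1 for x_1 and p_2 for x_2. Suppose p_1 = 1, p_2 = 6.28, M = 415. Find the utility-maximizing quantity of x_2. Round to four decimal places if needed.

x_2* = 38.1503

With the ratio pinned down, the budget gives x_1* = M/(p_1 + p_2·(x_2/x_1)) and x_2* = (x_2/x_1)·x_1*.
Numerically x_2/x_1 = 0.217484, so x_1* = 415/(1 + 6.28·0.217484) = 175.4164 and x_2* = 0.217484·175.4164 = 38.1503.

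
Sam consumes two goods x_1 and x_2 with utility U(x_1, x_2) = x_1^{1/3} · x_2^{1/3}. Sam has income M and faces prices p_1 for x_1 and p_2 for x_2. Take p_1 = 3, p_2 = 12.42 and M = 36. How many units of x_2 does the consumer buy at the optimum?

x_2* = 1.4493

MU_x_1/MU_x_2 = (1/3·x_2)/(1/3·x_1); tangency sets this equal to p_1/p_2.
Rearranging, p_2·x_2 = p_1·x_1. Substituting into the budget gives p_1·x_1·(1 + 1) = M.
Demand: x_1*(p_1,p_2,M) = 0.5·M/p_1 and x_2* = 0.5·M/p_2.
At p_1=3, p_2=12.42, M=36: x_2* = 0.5·36/12.42 = 1.4493.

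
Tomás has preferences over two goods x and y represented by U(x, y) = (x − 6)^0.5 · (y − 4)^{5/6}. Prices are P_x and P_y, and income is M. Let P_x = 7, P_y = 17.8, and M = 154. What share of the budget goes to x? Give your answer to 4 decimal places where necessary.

share on x = 0.3721

MRS = (3/5)·(y−4)/(x−6). Tangency with P_x/P_y gives y−4 = (5/3)·(P_x/P_y)·(x−6).
Substituting into the budget: x* = 6 + 0.375·(M − 6·P_x − 4·P_y)/P_x, and y* = 4 + 0.625·(…)/P_y.
Discretionary income = 154 − 6·7 − 4·17.8 = 40.8; x* = 6 + 0.375·40.8/7 = 8.1857; y* = 4 + 0.625·40.8/17.8 = 5.4326.
Expenditure on x: 7·8.1857 = 57.3; share = 0.3721.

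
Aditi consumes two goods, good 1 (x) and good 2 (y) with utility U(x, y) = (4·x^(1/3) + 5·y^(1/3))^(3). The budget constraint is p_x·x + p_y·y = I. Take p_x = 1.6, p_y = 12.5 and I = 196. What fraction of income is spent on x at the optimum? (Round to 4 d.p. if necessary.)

From the CES first-order condition, (4/5)·(y/x)^(2/3) = p_x/p_y.
Solve for the ratio: y/x = [(5/4)·p_x/p_y]^(1.5).
With the ratio pinned down, the budget gives x* = I/(p_x + p_y·(y/x)) and y* = (y/x)·x*.
Numerically y/x = 0.064, so x* = 196/(1.6 + 12.5·0.064) = 81.6667 and y* = 0.064·81.6667 = 5.2267.
Expenditure on x: 1.6·81.6667 = 130.6667; share = 0.6667.

share on x = 0.6667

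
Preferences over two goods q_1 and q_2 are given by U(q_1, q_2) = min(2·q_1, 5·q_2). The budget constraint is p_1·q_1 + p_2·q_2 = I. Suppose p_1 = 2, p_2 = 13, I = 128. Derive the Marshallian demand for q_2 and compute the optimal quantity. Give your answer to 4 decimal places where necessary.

q_2* = 7.1111

Leontief preferences: the optimum is at the kink where q_1/5 = q_2/2, i.e. q_2 = (2/5)·q_1.
Budget: p_1·q_1 + p_2·(2/5)·q_1 = I, so (5·p_1 + 2·p_2)·q_1 = 5·I.
Demand: q_1*(p_1,p_2,I) = 5·I/(5·p_1 + 2·p_2), q_2* = 2·I/(5·p_1 + 2·p_2).
Here 5·2 + 2·13 = 36, giving q_2* = 7.1111.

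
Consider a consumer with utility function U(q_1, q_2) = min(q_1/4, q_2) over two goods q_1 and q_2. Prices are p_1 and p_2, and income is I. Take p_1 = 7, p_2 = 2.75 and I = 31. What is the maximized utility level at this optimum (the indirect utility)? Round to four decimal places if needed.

V = 1.0081

Demand: q_1*(p_1,p_2,I) = 4·I/(4·p_1 + p_2), q_2* = I/(4·p_1 + p_2).
Here 4·7 + 2.75 = 30.75, giving q_1* = 4.0325 and q_2* = 1.0081.
Utility at the optimum: U(4.0325, 1.0081) = 1.0081.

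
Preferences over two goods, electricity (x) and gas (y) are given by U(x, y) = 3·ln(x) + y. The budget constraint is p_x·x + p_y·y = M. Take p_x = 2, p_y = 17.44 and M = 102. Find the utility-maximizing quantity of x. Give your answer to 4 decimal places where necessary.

x* = 26.16

MU_x = 3/x, MU_y = 1. Tangency: 3/x = p_x/p_y.
So x*(p_x,p_y) = 3·p_y/p_x, independent of income; and y* = (M − 3·p_y)/p_y.
At the given prices: x* = 3·17.44/2 = 26.16.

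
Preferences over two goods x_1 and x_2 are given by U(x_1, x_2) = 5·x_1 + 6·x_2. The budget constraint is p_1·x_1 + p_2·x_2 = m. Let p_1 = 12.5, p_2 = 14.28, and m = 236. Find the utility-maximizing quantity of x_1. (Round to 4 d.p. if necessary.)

x_2 gives more utility per dollar, so spend all income on x_2: x_2* = m/p_2, x_1* = 0.
Numerically: x_1* = 0, x_2* = 16.5266.

x_1* = 0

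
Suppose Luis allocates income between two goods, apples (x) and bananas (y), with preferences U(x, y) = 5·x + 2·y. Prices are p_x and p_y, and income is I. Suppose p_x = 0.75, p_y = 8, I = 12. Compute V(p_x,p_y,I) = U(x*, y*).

Linear utility — the consumer picks whichever good has higher MU/price: 5/0.75 = 6.6667 vs 2/8 = 0.25.
x gives more utility per dollar, so spend all income on x: x* = I/p_x, y* = 0.
Numerically: x* = 16, y* = 0.
Utility at the optimum: U(16, 0) = 80.

V = 80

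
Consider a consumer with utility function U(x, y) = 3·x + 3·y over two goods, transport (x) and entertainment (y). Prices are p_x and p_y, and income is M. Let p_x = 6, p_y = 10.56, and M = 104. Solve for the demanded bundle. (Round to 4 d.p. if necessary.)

x* = 17.3333, y* = 0

Linear utility — the consumer picks whichever good has higher MU/price: 3/6 = 0.5 vs 3/10.56 = 0.2841.
x gives more utility per dollar, so spend all income on x: x* = M/p_x, y* = 0.
Numerically: x* = 17.3333, y* = 0.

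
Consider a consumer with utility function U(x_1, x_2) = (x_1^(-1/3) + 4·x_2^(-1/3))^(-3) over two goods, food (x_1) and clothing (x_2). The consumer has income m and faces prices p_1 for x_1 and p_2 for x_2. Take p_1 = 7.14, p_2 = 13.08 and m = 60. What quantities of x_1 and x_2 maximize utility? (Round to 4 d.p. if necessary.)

From the CES first-order condition, (1/4)·(x_2/x_1)^(4/3) = p_1/p_2.
Solve for the ratio: x_2/x_1 = [4·p_1/p_2]^(0.75).
Substitute x_2 = (x_2/x_1)·x_1 into the budget: x_1* = m/(p_1 + p_2·(x_2/x_1)).
Numerically x_2/x_1 = 1.796234, so x_1* = 60/(7.14 + 13.08·1.796234) = 1.9586 and x_2* = 1.796234·1.9586 = 3.518.

x_1* = 1.9586, x_2* = 3.518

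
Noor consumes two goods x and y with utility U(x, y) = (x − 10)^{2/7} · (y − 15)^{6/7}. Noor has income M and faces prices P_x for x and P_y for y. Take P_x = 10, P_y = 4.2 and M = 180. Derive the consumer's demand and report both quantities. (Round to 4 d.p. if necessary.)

x* = 10.425, y* = 18.0357

Discretionary income = 180 − 10·10 − 15·4.2 = 17; x* = 10 + 0.25·17/10 = 10.425; y* = 15 + 0.75·17/4.2 = 18.0357.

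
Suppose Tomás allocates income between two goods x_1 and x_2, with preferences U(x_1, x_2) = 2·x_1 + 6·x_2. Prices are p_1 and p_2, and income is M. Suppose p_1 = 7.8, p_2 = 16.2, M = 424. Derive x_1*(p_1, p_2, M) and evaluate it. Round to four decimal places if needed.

Perfect substitutes: compare marginal utility per dollar. 2/p_1 vs 6/p_2 → 0.2564 vs 0.3704.
x_2 gives more utility per dollar, so spend all income on x_2: x_2* = M/p_2, x_1* = 0.
Numerically: x_1* = 0, x_2* = 26.1728.

x_1* = 0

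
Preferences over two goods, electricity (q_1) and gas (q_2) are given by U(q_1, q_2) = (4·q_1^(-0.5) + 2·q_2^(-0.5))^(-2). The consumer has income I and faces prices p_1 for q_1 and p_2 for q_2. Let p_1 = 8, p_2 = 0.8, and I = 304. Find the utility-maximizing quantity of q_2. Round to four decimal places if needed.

MU_q_1 ∝ 4·q_1^(-1.5), MU_q_2 ∝ 2·q_2^(-1.5), so MRS = 2·(q_2/q_1)^(1.5) = p_1/p_2.
Solve for the ratio: q_2/q_1 = [(1/2)·p_1/p_2]^(2/3).
With the ratio pinned down, the budget gives q_1* = I/(p_1 + p_2·(q_2/q_1)) and q_2* = (q_2/q_1)·q_1*.
Numerically q_2/q_1 = 2.924018, so q_1* = 304/(8 + 0.8·2.924018) = 29.4026 and q_2* = 2.924018·29.4026 = 85.9738.

q_2* = 85.9738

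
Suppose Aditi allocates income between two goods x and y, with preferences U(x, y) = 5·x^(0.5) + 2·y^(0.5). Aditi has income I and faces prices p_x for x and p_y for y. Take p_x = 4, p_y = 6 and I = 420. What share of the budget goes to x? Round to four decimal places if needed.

share on x = 0.9036

MRS = MU_x/MU_y = (5/2)·(y/x)^(0.5). Set equal to p_x/p_y.
Hence y/x = ((2/5)·p_x/p_y)^(1/(0.5)), i.e. raised to the 2 power.
With the ratio pinned down, the budget gives x* = I/(p_x + p_y·(y/x)) and y* = (y/x)·x*.
Numerically y/x = 0.071111, so x* = 420/(4 + 6·0.071111) = 94.8795 and y* = 0.071111·94.8795 = 6.747.
Expenditure on x: 4·94.8795 = 379.5181; share = 0.9036.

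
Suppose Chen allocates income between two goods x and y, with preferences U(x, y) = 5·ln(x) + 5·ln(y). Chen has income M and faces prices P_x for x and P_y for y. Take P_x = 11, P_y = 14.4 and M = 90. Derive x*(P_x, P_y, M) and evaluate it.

x* = 4.0909

At P_x=11, P_y=14.4, M=90: x* = 0.5·90/11 = 4.0909.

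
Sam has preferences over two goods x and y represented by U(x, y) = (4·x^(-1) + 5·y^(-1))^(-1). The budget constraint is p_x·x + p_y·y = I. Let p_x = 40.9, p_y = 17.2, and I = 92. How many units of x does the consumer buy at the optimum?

MRS = MU_x/MU_y = (4/5)·(y/x)^(2). Set equal to p_x/p_y.
Solve for the ratio: y/x = [(5/4)·p_x/p_y]^(0.5).
With the ratio pinned down, the budget gives x* = I/(p_x + p_y·(y/x)) and y* = (y/x)·x*.
Numerically y/x = 1.72406, so x* = 92/(40.9 + 17.2·1.72406) = 1.304.

x* = 1.304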